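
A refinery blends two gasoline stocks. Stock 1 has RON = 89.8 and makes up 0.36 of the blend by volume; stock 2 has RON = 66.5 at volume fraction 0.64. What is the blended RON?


Linear blending: RON_blend = sum(vi * RONi)
Contribution 1: 0.36 * 89.8 = 32.328
Contribution 2: 0.64 * 66.5 = 42.56
RON_blend = 32.328 + 42.56 = 74.888

74.888


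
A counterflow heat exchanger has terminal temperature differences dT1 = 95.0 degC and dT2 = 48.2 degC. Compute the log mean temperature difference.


LMTD = (dT1 - dT2) / ln(dT1/dT2)
= (95.0 - 48.2) / ln(95.0 / 48.2) = 46.8 / 0.678518 = 68.97

68.97 degC


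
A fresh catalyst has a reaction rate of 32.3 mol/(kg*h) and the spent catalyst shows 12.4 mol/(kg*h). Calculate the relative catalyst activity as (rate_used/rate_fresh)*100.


Activity (%) = (rate_used / rate_fresh) * 100
rate_used = 12.4, rate_fresh = 32.3
= (12.4 / 32.3) * 100
= 0.3839 * 100 = 38.39

38.39 %


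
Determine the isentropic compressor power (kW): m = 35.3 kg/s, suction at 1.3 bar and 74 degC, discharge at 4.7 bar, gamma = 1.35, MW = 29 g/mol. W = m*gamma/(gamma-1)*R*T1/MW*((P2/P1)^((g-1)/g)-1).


Isentropic work: W = m*(gamma/(gamma-1))*(R*T1/MW)*((P2/P1)^((gamma-1)/gamma) - 1)
T1 = 74 + 273.15 = 347.15 K
Pressure ratio = 4.7 / 1.3 = 3.61538
Exponent = (1.35 - 1)/1.35 = 0.259259
(P2/P1)^exp - 1 = 3.61538^0.259259 - 1 = 0.395425
W = 35.3 * 1.35 / 0.35 * 8.314 * 347.15 / 29 * 0.395425 = 5358

5358 kW


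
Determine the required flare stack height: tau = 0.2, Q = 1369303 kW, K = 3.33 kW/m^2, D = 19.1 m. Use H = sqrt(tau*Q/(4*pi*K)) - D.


tau*Q/(4*pi*K) = 0.2 * 1369303 / (4 * pi * 3.33) = 6544.48
sqrt(6544.48) = 80.898
H = 80.898 - 19.1 = 61.80

61.80 m


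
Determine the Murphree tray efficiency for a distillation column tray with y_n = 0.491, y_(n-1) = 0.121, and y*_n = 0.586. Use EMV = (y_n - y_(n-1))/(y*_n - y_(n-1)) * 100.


Murphree vapor efficiency: EMV = (y_n - y_(n-1)) / (y*_n - y_(n-1)) * 100
EMV = (0.491 - 0.121) / (0.586 - 0.121) * 100 = 0.37 / 0.465 * 100 = 79.57

79.57 %


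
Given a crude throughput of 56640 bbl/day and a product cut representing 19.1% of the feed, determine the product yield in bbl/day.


Crude throughput = 56640 bbl/day
Fraction yield = 19.1%
yield = throughput * fraction / 100
yield = 56640 * 19.1 / 100 = 10818.24

10818.24 bbl/day


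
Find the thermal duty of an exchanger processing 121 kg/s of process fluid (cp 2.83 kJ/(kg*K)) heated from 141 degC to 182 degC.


Q = m_dot * cp * delta_T
delta_T = 182 - 141 = 41 K
Q = 121 * 2.83 * 41
= 342.43 * 41
= 14039.63 kW

14039.63 kW


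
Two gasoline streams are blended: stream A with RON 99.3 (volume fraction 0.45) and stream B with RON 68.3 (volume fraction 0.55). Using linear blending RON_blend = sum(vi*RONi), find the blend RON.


Linear blending: RON_blend = sum(vi * RONi)
Contribution 1: 0.45 * 99.3 = 44.685
Contribution 2: 0.55 * 68.3 = 37.565
RON_blend = 44.685 + 37.565 = 82.25

82.25


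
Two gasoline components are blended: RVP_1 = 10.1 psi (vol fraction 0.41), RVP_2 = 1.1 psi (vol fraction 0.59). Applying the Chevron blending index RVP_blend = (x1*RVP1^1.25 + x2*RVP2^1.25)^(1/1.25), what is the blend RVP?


Chevron index: RVP_blend = (sum xi*RVPi^1.25)^(1/1.25)
RVP^1.25 terms: 0.41 * 10.1^1.25 + 0.59 * 1.1^1.25 = 8.04685
RVP_blend = 8.04685^(1/1.25) = 5.303

5.303 psi


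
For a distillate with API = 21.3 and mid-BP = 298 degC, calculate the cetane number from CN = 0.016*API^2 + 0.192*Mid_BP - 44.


CN = 0.016 * 21.3^2 + 0.192 * 298 - 44
CN = 7.25904 + 57.216 - 44 = 20.47504

20.47504


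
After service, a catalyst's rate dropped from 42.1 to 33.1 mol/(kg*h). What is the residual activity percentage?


Activity (%) = (rate_used / rate_fresh) * 100
rate_used = 33.1, rate_fresh = 42.1
= (33.1 / 42.1) * 100
= 0.7862 * 100 = 78.62

78.62 %


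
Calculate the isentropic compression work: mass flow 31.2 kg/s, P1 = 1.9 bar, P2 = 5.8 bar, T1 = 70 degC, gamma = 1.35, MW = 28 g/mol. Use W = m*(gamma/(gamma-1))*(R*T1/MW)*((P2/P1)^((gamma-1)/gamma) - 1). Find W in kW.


Isentropic work: W = m*(gamma/(gamma-1))*(R*T1/MW)*((P2/P1)^((gamma-1)/gamma) - 1)
T1 = 70 + 273.15 = 343.15 K
Pressure ratio = 5.8 / 1.9 = 3.05263
Exponent = (1.35 - 1)/1.35 = 0.259259
(P2/P1)^exp - 1 = 3.05263^0.259259 - 1 = 0.335538
W = 31.2 * 1.35 / 0.35 * 8.314 * 343.15 / 28 * 0.335538 = 4114

4114 kW


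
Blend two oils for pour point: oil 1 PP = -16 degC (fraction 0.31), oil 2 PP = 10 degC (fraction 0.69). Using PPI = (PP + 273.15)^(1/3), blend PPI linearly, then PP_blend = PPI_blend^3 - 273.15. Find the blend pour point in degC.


PPI_1 = (-16 + 273.15)^(1/3) = 6.359098
PPI_2 = (10 + 273.15)^(1/3) = 6.566574
PPI_blend = 0.31 * 6.359098 + 0.69 * 6.566574 = 6.502256
PP_blend = 6.502256^3 - 273.15 = 274.911 - 273.15 = 1.76

1.76 degC


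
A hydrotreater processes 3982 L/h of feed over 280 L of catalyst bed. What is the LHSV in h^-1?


LHSV = volumetric feed rate / catalyst volume
= 3982 L/h / 280 L
= 14.22 h^-1

14.22 h^-1


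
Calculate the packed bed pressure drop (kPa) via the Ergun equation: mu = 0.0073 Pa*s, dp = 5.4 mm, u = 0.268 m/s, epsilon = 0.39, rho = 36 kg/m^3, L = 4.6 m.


dp = 5.4 mm = 0.0054 m
Viscous term = 150*0.0073*0.268*(1-0.39)^2 / (0.0054^2*0.39^3) = 63128.8
Inertial term = 1.75*36*0.268^2*(1-0.39) / (0.0054*0.39^3) = 8616.93
dP/L = 63128.8 + 8616.93 = 71745.7 Pa/m
dP = 71745.7 * 4.6 / 1000 = 330.0 kPa

330.0 kPa


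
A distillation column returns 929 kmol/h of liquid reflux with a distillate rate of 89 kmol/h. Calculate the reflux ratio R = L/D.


Reflux ratio definition: R = L / D (liquid returned / distillate withdrawn)
L = 929 kmol/h, D = 89 kmol/h
R = 929 / 89 = 10.44

10.44


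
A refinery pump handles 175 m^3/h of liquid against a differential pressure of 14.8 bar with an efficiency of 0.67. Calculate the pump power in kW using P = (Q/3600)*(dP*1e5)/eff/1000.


Q = 175 / 3600 = 0.0486111 m^3/s
P = 0.0486111 * (14.8 * 1e5) / 0.67 / 1000 = 107.4

107.4 kW


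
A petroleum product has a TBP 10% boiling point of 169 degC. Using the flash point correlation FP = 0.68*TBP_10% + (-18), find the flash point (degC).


FP = 0.68 * 169 + (-18) = 96.92

96.92 degC


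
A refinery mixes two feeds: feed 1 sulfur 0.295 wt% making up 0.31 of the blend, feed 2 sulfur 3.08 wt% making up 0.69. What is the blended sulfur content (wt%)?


Linear sulfur blending: S_blend = x1*S1 + x2*S2
Contribution 1: 0.31 * 0.295 = 0.09145 wt%
Contribution 2: 0.69 * 3.08 = 2.1252 wt%
S_blend = 0.09145 + 2.1252 = 2.21665

2.21665 wt%


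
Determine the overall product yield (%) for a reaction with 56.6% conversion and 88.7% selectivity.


Overall yield = conversion (%) * selectivity (%) / 100
Conversion = 56.6%, Selectivity = 88.7%
Y = 56.6 * 88.7 / 100
= 50.2042 %

50.2042 %


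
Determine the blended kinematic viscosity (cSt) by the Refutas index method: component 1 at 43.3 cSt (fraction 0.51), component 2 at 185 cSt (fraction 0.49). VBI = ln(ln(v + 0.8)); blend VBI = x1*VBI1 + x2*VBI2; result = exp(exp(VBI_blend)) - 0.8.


Refutas method: VBN_i = 14.534*ln(ln(visc_i + 0.8)) + 10.975, blended linearly by mass fraction; since VBN is linear in VBI_i = ln(ln(visc_i + 0.8)) and the fractions sum to 1, blend VBI directly: visc = exp(exp(VBI_blend)) - 0.8
VBI_1 = ln(ln(43.3 + 0.8)) = 1.33143
VBI_2 = ln(ln(185 + 0.8)) = 1.65339
VBI_blend = 0.51 * 1.33143 + 0.49 * 1.65339 = 1.48919
visc_blend = exp(exp(1.48919)) - 0.8 = 83.43

83.43 cSt


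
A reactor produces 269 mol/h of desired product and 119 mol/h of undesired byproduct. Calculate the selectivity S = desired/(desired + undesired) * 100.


Selectivity = desired / (desired + undesired) * 100
Total products = 269 + 119 = 388 mol/h
S = 269 / 388 * 100
= 0.6933 * 100
= 69.33 %

69.33 %


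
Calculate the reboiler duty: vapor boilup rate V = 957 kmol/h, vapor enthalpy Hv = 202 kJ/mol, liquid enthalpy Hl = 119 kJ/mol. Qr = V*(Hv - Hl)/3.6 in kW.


Qr = 957 * (202 - 119) / 3.6 = 957 * 83 / 3.6 = 22060

22060 kW


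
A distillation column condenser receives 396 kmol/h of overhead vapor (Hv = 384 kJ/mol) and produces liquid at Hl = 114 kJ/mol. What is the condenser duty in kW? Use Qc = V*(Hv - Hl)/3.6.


Qc = 396 * (384 - 114) / 3.6 = 396 * 270 / 3.6 = 29700

29700 kW


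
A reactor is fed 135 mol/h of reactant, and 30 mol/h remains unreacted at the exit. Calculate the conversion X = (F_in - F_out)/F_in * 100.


X = (F_in - F_out) / F_in * 100
Moles reacted = 135 - 30 = 105
X = 105 / 135 * 100
= 0.7778 * 100
= 77.78 %

77.78 %


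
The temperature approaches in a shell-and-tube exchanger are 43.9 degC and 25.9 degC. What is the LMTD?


LMTD = (dT1 - dT2) / ln(dT1/dT2)
= (43.9 - 25.9) / ln(43.9 / 25.9) = 18 / 0.527671 = 34.11

34.11 degC


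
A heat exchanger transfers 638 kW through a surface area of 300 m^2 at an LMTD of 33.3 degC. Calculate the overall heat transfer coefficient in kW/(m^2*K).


From Q = U*A*LMTD, U = Q / (A * LMTD)
U = 638 / (300 * 33.3) = 638 / 9990 = 0.06386

0.06386 kW/(m^2*K)


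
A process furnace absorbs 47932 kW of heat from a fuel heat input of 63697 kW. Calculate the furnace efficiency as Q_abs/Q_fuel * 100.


Furnace efficiency = Q_absorbed / Q_fuel * 100
= 47932 / 63697 * 100 = 75.25

75.25 %


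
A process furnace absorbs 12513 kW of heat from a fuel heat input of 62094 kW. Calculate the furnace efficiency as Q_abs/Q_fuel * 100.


Furnace efficiency = Q_absorbed / Q_fuel * 100
= 12513 / 62094 * 100 = 20.15

20.15 %


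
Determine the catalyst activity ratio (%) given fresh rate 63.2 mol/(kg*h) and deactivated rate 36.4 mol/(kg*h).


Activity (%) = (rate_used / rate_fresh) * 100
rate_used = 36.4, rate_fresh = 63.2
= (36.4 / 63.2) * 100
= 0.5759 * 100 = 57.59

57.59 %


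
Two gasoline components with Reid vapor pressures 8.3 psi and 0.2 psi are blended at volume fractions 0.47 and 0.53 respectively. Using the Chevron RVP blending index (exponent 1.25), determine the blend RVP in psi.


Chevron index: RVP_blend = (sum xi*RVPi^1.25)^(1/1.25)
RVP^1.25 terms: 0.47 * 8.3^1.25 + 0.53 * 0.2^1.25 = 6.69222
RVP_blend = 6.69222^(1/1.25) = 4.576

4.576 psi


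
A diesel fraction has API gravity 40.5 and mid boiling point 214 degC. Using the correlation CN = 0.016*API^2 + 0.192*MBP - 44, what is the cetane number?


CN = 0.016 * 40.5^2 + 0.192 * 214 - 44
CN = 26.244 + 41.088 - 44 = 23.332

23.332


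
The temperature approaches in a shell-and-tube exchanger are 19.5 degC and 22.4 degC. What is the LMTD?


LMTD = (dT1 - dT2) / ln(dT1/dT2)
= (19.5 - 22.4) / ln(19.5 / 22.4) = -2.9 / -0.138646 = 20.92

20.92 degC


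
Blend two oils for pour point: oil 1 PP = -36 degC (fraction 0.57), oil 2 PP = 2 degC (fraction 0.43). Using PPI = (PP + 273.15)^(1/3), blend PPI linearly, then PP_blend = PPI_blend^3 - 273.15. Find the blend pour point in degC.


PPI_1 = (-36 + 273.15)^(1/3) = 6.189768
PPI_2 = (2 + 273.15)^(1/3) = 6.504139
PPI_blend = 0.57 * 6.189768 + 0.43 * 6.504139 = 6.324948
PP_blend = 6.324948^3 - 273.15 = 253.0293 - 273.15 = -20.12

-20.12 degC


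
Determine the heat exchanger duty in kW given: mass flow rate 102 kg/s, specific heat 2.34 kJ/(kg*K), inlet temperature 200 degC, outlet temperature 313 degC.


Q = m_dot * cp * delta_T
delta_T = 313 - 200 = 113 K
Q = 102 * 2.34 * 113
= 238.68 * 113
= 26970.84 kW

26970.84 kW


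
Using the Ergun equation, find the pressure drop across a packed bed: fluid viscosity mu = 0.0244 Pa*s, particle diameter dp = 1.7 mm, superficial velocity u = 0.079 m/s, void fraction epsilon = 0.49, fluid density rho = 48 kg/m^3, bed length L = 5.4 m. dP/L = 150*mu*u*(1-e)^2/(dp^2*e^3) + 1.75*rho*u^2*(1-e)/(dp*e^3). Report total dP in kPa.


dp = 1.7 mm = 0.0017 m
Viscous term = 150*0.0244*0.079*(1-0.49)^2 / (0.0017^2*0.49^3) = 221188
Inertial term = 1.75*48*0.079^2*(1-0.49) / (0.0017*0.49^3) = 1336.8
dP/L = 221188 + 1336.8 = 222525 Pa/m
dP = 222525 * 5.4 / 1000 = 1202 kPa

1202 kPa


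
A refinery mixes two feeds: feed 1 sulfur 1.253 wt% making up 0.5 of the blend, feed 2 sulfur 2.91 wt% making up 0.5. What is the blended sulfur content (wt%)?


Linear sulfur blending: S_blend = x1*S1 + x2*S2
Contribution 1: 0.5 * 1.253 = 0.6265 wt%
Contribution 2: 0.5 * 2.91 = 1.455 wt%
S_blend = 0.6265 + 1.455 = 2.0815

2.0815 wt%


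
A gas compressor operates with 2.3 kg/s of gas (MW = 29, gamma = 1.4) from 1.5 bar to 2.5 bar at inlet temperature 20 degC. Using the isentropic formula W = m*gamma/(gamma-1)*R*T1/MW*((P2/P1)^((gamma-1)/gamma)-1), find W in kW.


Isentropic work: W = m*(gamma/(gamma-1))*(R*T1/MW)*((P2/P1)^((gamma-1)/gamma) - 1)
T1 = 20 + 273.15 = 293.15 K
Pressure ratio = 2.5 / 1.5 = 1.66667
Exponent = (1.4 - 1)/1.4 = 0.285714
(P2/P1)^exp - 1 = 1.66667^0.285714 - 1 = 0.157139
W = 2.3 * 1.4 / 0.4 * 8.314 * 293.15 / 29 * 0.157139 = 106.3

106.3 kW


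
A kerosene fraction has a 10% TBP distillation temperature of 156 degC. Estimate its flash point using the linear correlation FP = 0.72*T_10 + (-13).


FP = 0.72 * 156 + (-13) = 99.32

99.32 degC


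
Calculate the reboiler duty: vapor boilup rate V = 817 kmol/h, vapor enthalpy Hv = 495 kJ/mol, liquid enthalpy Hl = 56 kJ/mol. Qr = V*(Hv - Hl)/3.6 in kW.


Qr = 817 * (495 - 56) / 3.6 = 817 * 439 / 3.6 = 99630

99630 kW


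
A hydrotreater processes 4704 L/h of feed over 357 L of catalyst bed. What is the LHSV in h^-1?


LHSV = volumetric feed rate / catalyst volume
= 4704 L/h / 357 L
= 13.18 h^-1

13.18 h^-1


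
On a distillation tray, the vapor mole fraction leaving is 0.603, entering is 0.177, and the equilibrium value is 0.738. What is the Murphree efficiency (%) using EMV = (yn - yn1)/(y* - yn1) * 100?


Murphree vapor efficiency: EMV = (y_n - y_(n-1)) / (y*_n - y_(n-1)) * 100
EMV = (0.603 - 0.177) / (0.738 - 0.177) * 100 = 0.426 / 0.561 * 100 = 75.94

75.94 %


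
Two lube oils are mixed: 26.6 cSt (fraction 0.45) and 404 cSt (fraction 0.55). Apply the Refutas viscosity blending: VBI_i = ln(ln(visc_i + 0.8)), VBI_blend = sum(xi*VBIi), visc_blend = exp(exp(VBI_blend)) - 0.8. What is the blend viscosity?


Refutas method: VBN_i = 14.534*ln(ln(visc_i + 0.8)) + 10.975, blended linearly by mass fraction; since VBN is linear in VBI_i = ln(ln(visc_i + 0.8)) and the fractions sum to 1, blend VBI directly: visc = exp(exp(VBI_blend)) - 0.8
VBI_1 = ln(ln(26.6 + 0.8)) = 1.19711
VBI_2 = ln(ln(404 + 0.8)) = 1.79232
VBI_blend = 0.45 * 1.19711 + 0.55 * 1.79232 = 1.52448
visc_blend = exp(exp(1.52448)) - 0.8 = 97.97

97.97 cSt


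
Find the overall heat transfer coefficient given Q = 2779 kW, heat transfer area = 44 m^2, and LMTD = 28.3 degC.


From Q = U*A*LMTD, U = Q / (A * LMTD)
U = 2779 / (44 * 28.3) = 2779 / 1245.2 = 2.232

2.232 kW/(m^2*K)


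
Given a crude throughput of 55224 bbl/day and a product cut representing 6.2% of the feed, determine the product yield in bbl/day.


Crude throughput = 55224 bbl/day
Fraction yield = 6.2%
yield = throughput * fraction / 100
yield = 55224 * 6.2 / 100 = 3423.888

3423.888 bbl/day


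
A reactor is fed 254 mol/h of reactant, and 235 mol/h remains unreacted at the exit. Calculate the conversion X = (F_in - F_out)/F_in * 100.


X = (F_in - F_out) / F_in * 100
Moles reacted = 254 - 235 = 19
X = 19 / 254 * 100
= 0.07480 * 100
= 7.480 %

7.480 %


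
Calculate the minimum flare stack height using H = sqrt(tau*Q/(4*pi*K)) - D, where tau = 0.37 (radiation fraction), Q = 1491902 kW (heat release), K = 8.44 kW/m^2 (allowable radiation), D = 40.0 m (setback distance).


tau*Q/(4*pi*K) = 0.37 * 1491902 / (4 * pi * 8.44) = 5204.63
sqrt(5204.63) = 72.1431
H = 72.1431 - 40.0 = 32.14

32.14 m


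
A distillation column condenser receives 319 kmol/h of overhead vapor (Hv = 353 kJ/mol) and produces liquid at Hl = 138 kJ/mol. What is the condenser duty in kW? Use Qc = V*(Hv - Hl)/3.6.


Qc = 319 * (353 - 138) / 3.6 = 319 * 215 / 3.6 = 19050

19050 kW


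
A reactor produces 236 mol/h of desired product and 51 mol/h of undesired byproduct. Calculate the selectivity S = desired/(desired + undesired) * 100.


Selectivity = desired / (desired + undesired) * 100
Total products = 236 + 51 = 287 mol/h
S = 236 / 287 * 100
= 0.8223 * 100
= 82.23 %

82.23 %


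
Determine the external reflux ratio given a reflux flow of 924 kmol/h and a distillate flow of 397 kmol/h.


Reflux ratio definition: R = L / D (liquid returned / distillate withdrawn)
L = 924 kmol/h, D = 397 kmol/h
R = 924 / 397 = 2.327

2.327


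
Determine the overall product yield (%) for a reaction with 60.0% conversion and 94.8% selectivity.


Overall yield = conversion (%) * selectivity (%) / 100
Conversion = 60.0%, Selectivity = 94.8%
Y = 60.0 * 94.8 / 100
= 56.88 %

56.88 %


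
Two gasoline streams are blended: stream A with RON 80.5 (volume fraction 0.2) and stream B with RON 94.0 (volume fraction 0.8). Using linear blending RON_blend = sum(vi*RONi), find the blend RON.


Linear blending: RON_blend = sum(vi * RONi)
Contribution 1: 0.2 * 80.5 = 16.1
Contribution 2: 0.8 * 94.0 = 75.2
RON_blend = 16.1 + 75.2 = 91.3

91.3


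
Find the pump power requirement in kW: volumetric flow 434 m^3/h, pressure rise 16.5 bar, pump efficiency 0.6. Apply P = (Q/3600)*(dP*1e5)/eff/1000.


Q = 434 / 3600 = 0.120556 m^3/s
P = 0.120556 * (16.5 * 1e5) / 0.6 / 1000 = 331.5

331.5 kW


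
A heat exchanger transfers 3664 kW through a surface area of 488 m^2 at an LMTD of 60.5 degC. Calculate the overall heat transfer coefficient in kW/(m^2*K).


From Q = U*A*LMTD, U = Q / (A * LMTD)
U = 3664 / (488 * 60.5) = 3664 / 29524 = 0.1241

0.1241 kW/(m^2*K)


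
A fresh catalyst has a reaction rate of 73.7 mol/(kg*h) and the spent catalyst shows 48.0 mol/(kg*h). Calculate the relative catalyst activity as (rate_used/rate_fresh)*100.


Activity (%) = (rate_used / rate_fresh) * 100
rate_used = 48.0, rate_fresh = 73.7
= (48.0 / 73.7) * 100
= 0.6513 * 100 = 65.13

65.13 %


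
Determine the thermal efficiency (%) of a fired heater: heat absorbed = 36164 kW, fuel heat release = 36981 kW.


Furnace efficiency = Q_absorbed / Q_fuel * 100
= 36164 / 36981 * 100 = 97.79

97.79 %


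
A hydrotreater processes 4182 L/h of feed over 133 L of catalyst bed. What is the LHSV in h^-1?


LHSV = volumetric feed rate / catalyst volume
= 4182 L/h / 133 L
= 31.44 h^-1

31.44 h^-1


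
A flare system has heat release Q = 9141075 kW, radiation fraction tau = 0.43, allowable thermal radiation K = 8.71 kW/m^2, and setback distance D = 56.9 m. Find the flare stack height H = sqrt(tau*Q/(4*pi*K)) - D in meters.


tau*Q/(4*pi*K) = 0.43 * 9141075 / (4 * pi * 8.71) = 35911.8
sqrt(35911.8) = 189.504
H = 189.504 - 56.9 = 132.6

132.6 m


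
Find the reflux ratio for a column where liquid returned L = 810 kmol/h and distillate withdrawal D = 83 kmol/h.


Reflux ratio definition: R = L / D (liquid returned / distillate withdrawn)
L = 810 kmol/h, D = 83 kmol/h
R = 810 / 83 = 9.759

9.759


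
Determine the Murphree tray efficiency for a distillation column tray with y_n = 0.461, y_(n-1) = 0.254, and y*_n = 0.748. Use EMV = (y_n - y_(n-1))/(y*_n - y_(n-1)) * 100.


Murphree vapor efficiency: EMV = (y_n - y_(n-1)) / (y*_n - y_(n-1)) * 100
EMV = (0.461 - 0.254) / (0.748 - 0.254) * 100 = 0.207 / 0.494 * 100 = 41.90

41.90 %


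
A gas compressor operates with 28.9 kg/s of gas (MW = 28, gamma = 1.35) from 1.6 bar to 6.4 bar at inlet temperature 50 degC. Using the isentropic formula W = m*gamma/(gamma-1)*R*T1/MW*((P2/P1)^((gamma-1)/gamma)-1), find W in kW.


Isentropic work: W = m*(gamma/(gamma-1))*(R*T1/MW)*((P2/P1)^((gamma-1)/gamma) - 1)
T1 = 50 + 273.15 = 323.15 K
Pressure ratio = 6.4 / 1.6 = 4
Exponent = (1.35 - 1)/1.35 = 0.259259
(P2/P1)^exp - 1 = 4^0.259259 - 1 = 0.432483
W = 28.9 * 1.35 / 0.35 * 8.314 * 323.15 / 28 * 0.432483 = 4626

4626 kW


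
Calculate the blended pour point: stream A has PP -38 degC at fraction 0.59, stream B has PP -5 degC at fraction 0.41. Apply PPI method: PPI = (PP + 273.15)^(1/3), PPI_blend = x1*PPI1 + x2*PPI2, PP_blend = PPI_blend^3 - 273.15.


PPI_1 = (-38 + 273.15)^(1/3) = 6.172318
PPI_2 = (-5 + 273.15)^(1/3) = 6.448508
PPI_blend = 0.59 * 6.172318 + 0.41 * 6.448508 = 6.285556
PP_blend = 6.285556^3 - 273.15 = 248.3311 - 273.15 = -24.82

-24.82 degC


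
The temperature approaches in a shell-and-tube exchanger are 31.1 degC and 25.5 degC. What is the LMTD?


LMTD = (dT1 - dT2) / ln(dT1/dT2)
= (31.1 - 25.5) / ln(31.1 / 25.5) = 5.6 / 0.198529 = 28.21

28.21 degC


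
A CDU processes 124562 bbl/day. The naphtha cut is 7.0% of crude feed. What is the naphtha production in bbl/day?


Crude throughput = 124562 bbl/day
Fraction yield = 7.0%
yield = throughput * fraction / 100
yield = 124562 * 7.0 / 100 = 8719.34

8719.34 bbl/day


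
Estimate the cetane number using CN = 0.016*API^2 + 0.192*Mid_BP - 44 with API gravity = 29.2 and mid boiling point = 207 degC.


CN = 0.016 * 29.2^2 + 0.192 * 207 - 44
CN = 13.64224 + 39.744 - 44 = 9.38624

9.38624


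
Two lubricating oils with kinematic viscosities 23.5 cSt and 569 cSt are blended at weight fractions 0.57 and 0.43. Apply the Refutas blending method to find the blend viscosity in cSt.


Refutas method: VBN_i = 14.534*ln(ln(visc_i + 0.8)) + 10.975, blended linearly by mass fraction; since VBN is linear in VBI_i = ln(ln(visc_i + 0.8)) and the fractions sum to 1, blend VBI directly: visc = exp(exp(VBI_blend)) - 0.8
VBI_1 = ln(ln(23.5 + 0.8)) = 1.16017
VBI_2 = ln(ln(569 + 0.8)) = 1.84771
VBI_blend = 0.57 * 1.16017 + 0.43 * 1.84771 = 1.45581
visc_blend = exp(exp(1.45581)) - 0.8 = 72.02

72.02 cSt


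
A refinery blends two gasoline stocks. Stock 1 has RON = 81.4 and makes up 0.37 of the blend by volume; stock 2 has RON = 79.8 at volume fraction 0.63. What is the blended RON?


Linear blending: RON_blend = sum(vi * RONi)
Contribution 1: 0.37 * 81.4 = 30.118
Contribution 2: 0.63 * 79.8 = 50.274
RON_blend = 30.118 + 50.274 = 80.392

80.392


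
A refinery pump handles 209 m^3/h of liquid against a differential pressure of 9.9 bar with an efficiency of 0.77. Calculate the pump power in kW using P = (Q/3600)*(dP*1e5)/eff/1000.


Q = 209 / 3600 = 0.0580556 m^3/s
P = 0.0580556 * (9.9 * 1e5) / 0.77 / 1000 = 74.64

74.64 kW


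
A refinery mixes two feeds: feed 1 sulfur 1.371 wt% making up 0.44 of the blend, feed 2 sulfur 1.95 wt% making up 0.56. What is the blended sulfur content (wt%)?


Linear sulfur blending: S_blend = x1*S1 + x2*S2
Contribution 1: 0.44 * 1.371 = 0.60324 wt%
Contribution 2: 0.56 * 1.95 = 1.092 wt%
S_blend = 0.60324 + 1.092 = 1.69524

1.69524 wt%


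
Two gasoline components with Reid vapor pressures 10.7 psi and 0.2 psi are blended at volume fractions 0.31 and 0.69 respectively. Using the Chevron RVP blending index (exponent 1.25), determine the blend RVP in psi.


Chevron index: RVP_blend = (sum xi*RVPi^1.25)^(1/1.25)
RVP^1.25 terms: 0.31 * 10.7^1.25 + 0.69 * 0.2^1.25 = 6.09146
RVP_blend = 6.09146^(1/1.25) = 4.244

4.244 psi


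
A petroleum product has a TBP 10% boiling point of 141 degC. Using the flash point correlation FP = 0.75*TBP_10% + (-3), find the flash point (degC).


FP = 0.75 * 141 + (-3) = 102.75

102.75 degC


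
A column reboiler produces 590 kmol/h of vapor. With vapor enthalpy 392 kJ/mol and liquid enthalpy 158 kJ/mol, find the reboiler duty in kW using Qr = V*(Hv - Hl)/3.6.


Qr = 590 * (392 - 158) / 3.6 = 590 * 234 / 3.6 = 38350

38350 kW


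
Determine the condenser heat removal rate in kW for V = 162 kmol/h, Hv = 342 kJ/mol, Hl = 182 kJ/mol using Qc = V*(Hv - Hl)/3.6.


Qc = 162 * (342 - 182) / 3.6 = 162 * 160 / 3.6 = 7200

7200 kW


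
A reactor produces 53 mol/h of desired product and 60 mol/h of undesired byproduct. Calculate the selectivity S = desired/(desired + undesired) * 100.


Selectivity = desired / (desired + undesired) * 100
Total products = 53 + 60 = 113 mol/h
S = 53 / 113 * 100
= 0.4690 * 100
= 46.90 %

46.90 %


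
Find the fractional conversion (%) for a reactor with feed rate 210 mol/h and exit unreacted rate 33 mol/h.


X = (F_in - F_out) / F_in * 100
Moles reacted = 210 - 33 = 177
X = 177 / 210 * 100
= 0.8429 * 100
= 84.29 %

84.29 %


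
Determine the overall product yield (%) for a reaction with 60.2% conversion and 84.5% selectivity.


Overall yield = conversion (%) * selectivity (%) / 100
Conversion = 60.2%, Selectivity = 84.5%
Y = 60.2 * 84.5 / 100
= 50.869 %

50.869 %


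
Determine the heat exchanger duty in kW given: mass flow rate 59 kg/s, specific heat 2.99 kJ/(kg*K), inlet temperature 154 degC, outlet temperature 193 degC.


Q = m_dot * cp * delta_T
delta_T = 193 - 154 = 39 K
Q = 59 * 2.99 * 39
= 176.41 * 39
= 6879.99 kW

6879.99 kW


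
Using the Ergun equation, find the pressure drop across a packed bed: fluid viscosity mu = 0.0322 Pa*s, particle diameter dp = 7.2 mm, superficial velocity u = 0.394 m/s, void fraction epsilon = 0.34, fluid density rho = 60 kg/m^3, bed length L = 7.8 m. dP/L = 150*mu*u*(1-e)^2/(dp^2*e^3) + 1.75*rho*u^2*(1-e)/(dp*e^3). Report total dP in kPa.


dp = 7.2 mm = 0.0072 m
Viscous term = 150*0.0322*0.394*(1-0.34)^2 / (0.0072^2*0.34^3) = 406845
Inertial term = 1.75*60*0.394^2*(1-0.34) / (0.0072*0.34^3) = 38015.1
dP/L = 406845 + 38015.1 = 444860 Pa/m
dP = 444860 * 7.8 / 1000 = 3470 kPa

3470 kPa


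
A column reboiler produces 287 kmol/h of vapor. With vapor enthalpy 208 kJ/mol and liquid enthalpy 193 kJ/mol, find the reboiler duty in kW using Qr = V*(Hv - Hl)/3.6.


Qr = 287 * (208 - 193) / 3.6 = 287 * 15 / 3.6 = 1196

1196 kW


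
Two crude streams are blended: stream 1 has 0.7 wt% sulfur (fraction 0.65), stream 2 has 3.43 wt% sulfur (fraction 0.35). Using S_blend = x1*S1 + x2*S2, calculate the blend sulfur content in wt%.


Linear sulfur blending: S_blend = x1*S1 + x2*S2
Contribution 1: 0.65 * 0.7 = 0.455 wt%
Contribution 2: 0.35 * 3.43 = 1.2005 wt%
S_blend = 0.455 + 1.2005 = 1.6555

1.6555 wt%


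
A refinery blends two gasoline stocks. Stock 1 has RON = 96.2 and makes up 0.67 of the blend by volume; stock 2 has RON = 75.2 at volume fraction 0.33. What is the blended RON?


Linear blending: RON_blend = sum(vi * RONi)
Contribution 1: 0.67 * 96.2 = 64.454
Contribution 2: 0.33 * 75.2 = 24.816
RON_blend = 64.454 + 24.816 = 89.27

89.27


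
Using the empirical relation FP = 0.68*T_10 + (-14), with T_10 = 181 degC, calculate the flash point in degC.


FP = 0.68 * 181 + (-14) = 109.08

109.08 degC


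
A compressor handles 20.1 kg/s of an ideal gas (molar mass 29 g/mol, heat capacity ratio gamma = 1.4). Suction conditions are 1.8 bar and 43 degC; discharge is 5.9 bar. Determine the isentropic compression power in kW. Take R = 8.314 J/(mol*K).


Isentropic work: W = m*(gamma/(gamma-1))*(R*T1/MW)*((P2/P1)^((gamma-1)/gamma) - 1)
T1 = 43 + 273.15 = 316.15 K
Pressure ratio = 5.9 / 1.8 = 3.27778
Exponent = (1.4 - 1)/1.4 = 0.285714
(P2/P1)^exp - 1 = 3.27778^0.285714 - 1 = 0.40381
W = 20.1 * 1.4 / 0.4 * 8.314 * 316.15 / 29 * 0.40381 = 2575

2575 kW


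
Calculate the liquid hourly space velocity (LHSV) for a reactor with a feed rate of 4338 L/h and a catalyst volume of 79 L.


LHSV = volumetric feed rate / catalyst volume
= 4338 L/h / 79 L
= 54.91 h^-1

54.91 h^-1


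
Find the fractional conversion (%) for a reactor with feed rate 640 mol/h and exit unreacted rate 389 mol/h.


X = (F_in - F_out) / F_in * 100
Moles reacted = 640 - 389 = 251
X = 251 / 640 * 100
= 0.3922 * 100
= 39.22 %

39.22 %


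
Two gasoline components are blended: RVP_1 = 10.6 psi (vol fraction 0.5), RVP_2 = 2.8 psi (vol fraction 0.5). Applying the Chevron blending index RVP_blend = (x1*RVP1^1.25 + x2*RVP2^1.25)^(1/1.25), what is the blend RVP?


Chevron index: RVP_blend = (sum xi*RVPi^1.25)^(1/1.25)
RVP^1.25 terms: 0.5 * 10.6^1.25 + 0.5 * 2.8^1.25 = 11.3742
RVP_blend = 11.3742^(1/1.25) = 6.994

6.994 psi


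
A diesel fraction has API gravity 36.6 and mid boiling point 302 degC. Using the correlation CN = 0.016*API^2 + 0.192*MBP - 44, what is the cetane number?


CN = 0.016 * 36.6^2 + 0.192 * 302 - 44
CN = 21.43296 + 57.984 - 44 = 35.41696

35.41696


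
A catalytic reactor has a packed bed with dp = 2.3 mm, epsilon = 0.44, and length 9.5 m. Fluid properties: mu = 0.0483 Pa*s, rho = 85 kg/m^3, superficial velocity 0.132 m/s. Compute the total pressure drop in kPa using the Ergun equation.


dp = 2.3 mm = 0.0023 m
Viscous term = 150*0.0483*0.132*(1-0.44)^2 / (0.0023^2*0.44^3) = 665541
Inertial term = 1.75*85*0.132^2*(1-0.44) / (0.0023*0.44^3) = 7408.1
dP/L = 665541 + 7408.1 = 672949 Pa/m
dP = 672949 * 9.5 / 1000 = 6393 kPa

6393 kPa


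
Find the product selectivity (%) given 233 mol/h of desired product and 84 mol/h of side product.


Selectivity = desired / (desired + undesired) * 100
Total products = 233 + 84 = 317 mol/h
S = 233 / 317 * 100
= 0.7350 * 100
= 73.50 %

73.50 %


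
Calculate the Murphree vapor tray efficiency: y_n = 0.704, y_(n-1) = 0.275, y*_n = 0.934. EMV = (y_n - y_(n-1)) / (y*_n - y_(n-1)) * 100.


Murphree vapor efficiency: EMV = (y_n - y_(n-1)) / (y*_n - y_(n-1)) * 100
EMV = (0.704 - 0.275) / (0.934 - 0.275) * 100 = 0.429 / 0.659 * 100 = 65.10

65.10 %


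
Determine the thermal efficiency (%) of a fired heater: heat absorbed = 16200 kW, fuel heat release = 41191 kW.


Furnace efficiency = Q_absorbed / Q_fuel * 100
= 16200 / 41191 * 100 = 39.33

39.33 %


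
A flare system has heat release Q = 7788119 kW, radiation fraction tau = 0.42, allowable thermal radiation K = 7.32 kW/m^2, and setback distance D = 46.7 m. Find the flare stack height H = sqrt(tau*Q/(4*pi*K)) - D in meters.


tau*Q/(4*pi*K) = 0.42 * 7788119 / (4 * pi * 7.32) = 35559.9
sqrt(35559.9) = 188.573
H = 188.573 - 46.7 = 141.9

141.9 m


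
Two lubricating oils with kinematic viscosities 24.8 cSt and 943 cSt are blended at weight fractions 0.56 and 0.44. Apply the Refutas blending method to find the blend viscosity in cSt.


Refutas method: VBN_i = 14.534*ln(ln(visc_i + 0.8)) + 10.975, blended linearly by mass fraction; since VBN is linear in VBI_i = ln(ln(visc_i + 0.8)) and the fractions sum to 1, blend VBI directly: visc = exp(exp(VBI_blend)) - 0.8
VBI_1 = ln(ln(24.8 + 0.8)) = 1.17637
VBI_2 = ln(ln(943 + 0.8)) = 1.92424
VBI_blend = 0.56 * 1.17637 + 0.44 * 1.92424 = 1.50543
visc_blend = exp(exp(1.50543)) - 0.8 = 89.77

89.77 cSt


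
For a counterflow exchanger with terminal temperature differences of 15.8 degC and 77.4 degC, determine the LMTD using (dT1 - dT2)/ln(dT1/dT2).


LMTD = (dT1 - dT2) / ln(dT1/dT2)
= (15.8 - 77.4) / ln(15.8 / 77.4) = -61.6 / -1.58898 = 38.77

38.77 degC


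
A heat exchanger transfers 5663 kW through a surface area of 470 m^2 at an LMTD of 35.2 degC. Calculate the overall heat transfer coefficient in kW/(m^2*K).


From Q = U*A*LMTD, U = Q / (A * LMTD)
U = 5663 / (470 * 35.2) = 5663 / 16544 = 0.3423

0.3423 kW/(m^2*K)


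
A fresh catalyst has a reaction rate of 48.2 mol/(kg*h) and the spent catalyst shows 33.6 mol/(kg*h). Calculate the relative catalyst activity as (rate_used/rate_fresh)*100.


Activity (%) = (rate_used / rate_fresh) * 100
rate_used = 33.6, rate_fresh = 48.2
= (33.6 / 48.2) * 100
= 0.6971 * 100 = 69.71

69.71 %


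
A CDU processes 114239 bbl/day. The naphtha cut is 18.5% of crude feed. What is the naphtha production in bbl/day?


Crude throughput = 114239 bbl/day
Fraction yield = 18.5%
yield = throughput * fraction / 100
yield = 114239 * 18.5 / 100 = 21134.215

21134.215 bbl/day


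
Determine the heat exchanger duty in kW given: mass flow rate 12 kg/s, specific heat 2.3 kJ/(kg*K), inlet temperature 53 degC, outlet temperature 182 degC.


Q = m_dot * cp * delta_T
delta_T = 182 - 53 = 129 K
Q = 12 * 2.3 * 129
= 27.6 * 129
= 3560.4 kW

3560.4 kW


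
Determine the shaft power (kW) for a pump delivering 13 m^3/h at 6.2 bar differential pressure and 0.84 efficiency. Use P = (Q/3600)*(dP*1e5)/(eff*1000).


Q = 13 / 3600 = 0.00361111 m^3/s
P = 0.00361111 * (6.2 * 1e5) / 0.84 / 1000 = 2.665

2.665 kW


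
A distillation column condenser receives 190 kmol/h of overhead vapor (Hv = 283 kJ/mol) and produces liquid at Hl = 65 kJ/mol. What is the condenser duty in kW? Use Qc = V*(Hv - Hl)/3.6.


Qc = 190 * (283 - 65) / 3.6 = 190 * 218 / 3.6 = 11510

11510 kW


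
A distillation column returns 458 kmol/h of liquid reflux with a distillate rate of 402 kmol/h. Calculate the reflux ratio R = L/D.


Reflux ratio definition: R = L / D (liquid returned / distillate withdrawn)
L = 458 kmol/h, D = 402 kmol/h
R = 458 / 402 = 1.139

1.139


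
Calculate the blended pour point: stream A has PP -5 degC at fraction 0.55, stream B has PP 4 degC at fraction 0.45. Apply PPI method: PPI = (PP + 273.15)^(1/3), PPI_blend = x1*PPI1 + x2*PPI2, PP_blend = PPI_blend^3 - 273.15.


PPI_1 = (-5 + 273.15)^(1/3) = 6.448508
PPI_2 = (4 + 273.15)^(1/3) = 6.51986
PPI_blend = 0.55 * 6.448508 + 0.45 * 6.51986 = 6.480616
PP_blend = 6.480616^3 - 273.15 = 272.1754 - 273.15 = -0.97

-0.97 degC


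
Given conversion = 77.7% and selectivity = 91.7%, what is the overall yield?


Overall yield = conversion (%) * selectivity (%) / 100
Conversion = 77.7%, Selectivity = 91.7%
Y = 77.7 * 91.7 / 100
= 71.2509 %

71.2509 %


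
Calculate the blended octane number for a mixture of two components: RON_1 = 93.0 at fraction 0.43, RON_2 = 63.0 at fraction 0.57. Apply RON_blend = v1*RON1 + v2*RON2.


Linear blending: RON_blend = sum(vi * RONi)
Contribution 1: 0.43 * 93.0 = 39.99
Contribution 2: 0.57 * 63.0 = 35.91
RON_blend = 39.99 + 35.91 = 75.9

75.9


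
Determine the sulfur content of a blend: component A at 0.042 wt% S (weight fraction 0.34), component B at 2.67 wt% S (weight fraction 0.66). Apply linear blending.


Linear sulfur blending: S_blend = x1*S1 + x2*S2
Contribution 1: 0.34 * 0.042 = 0.01428 wt%
Contribution 2: 0.66 * 2.67 = 1.7622 wt%
S_blend = 0.01428 + 1.7622 = 1.77648

1.77648 wt%


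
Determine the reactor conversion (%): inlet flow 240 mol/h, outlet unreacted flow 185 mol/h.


X = (F_in - F_out) / F_in * 100
Moles reacted = 240 - 185 = 55
X = 55 / 240 * 100
= 0.2292 * 100
= 22.92 %

22.92 %


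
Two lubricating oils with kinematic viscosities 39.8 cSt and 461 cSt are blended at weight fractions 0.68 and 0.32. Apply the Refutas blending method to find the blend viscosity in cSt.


Refutas method: VBN_i = 14.534*ln(ln(visc_i + 0.8)) + 10.975, blended linearly by mass fraction; since VBN is linear in VBI_i = ln(ln(visc_i + 0.8)) and the fractions sum to 1, blend VBI directly: visc = exp(exp(VBI_blend)) - 0.8
VBI_1 = ln(ln(39.8 + 0.8)) = 1.30935
VBI_2 = ln(ln(461 + 0.8)) = 1.81403
VBI_blend = 0.68 * 1.30935 + 0.32 * 1.81403 = 1.47085
visc_blend = exp(exp(1.47085)) - 0.8 = 76.91

76.91 cSt


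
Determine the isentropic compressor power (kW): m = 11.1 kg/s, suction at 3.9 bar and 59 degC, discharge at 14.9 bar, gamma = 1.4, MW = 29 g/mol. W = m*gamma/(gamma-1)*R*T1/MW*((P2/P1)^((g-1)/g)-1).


Isentropic work: W = m*(gamma/(gamma-1))*(R*T1/MW)*((P2/P1)^((gamma-1)/gamma) - 1)
T1 = 59 + 273.15 = 332.15 K
Pressure ratio = 14.9 / 3.9 = 3.82051
Exponent = (1.4 - 1)/1.4 = 0.285714
(P2/P1)^exp - 1 = 3.82051^0.285714 - 1 = 0.466629
W = 11.1 * 1.4 / 0.4 * 8.314 * 332.15 / 29 * 0.466629 = 1726

1726 kW


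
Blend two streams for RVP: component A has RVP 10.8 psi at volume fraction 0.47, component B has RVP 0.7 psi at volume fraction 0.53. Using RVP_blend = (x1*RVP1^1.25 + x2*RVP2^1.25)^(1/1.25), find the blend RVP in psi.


Chevron index: RVP_blend = (sum xi*RVPi^1.25)^(1/1.25)
RVP^1.25 terms: 0.47 * 10.8^1.25 + 0.53 * 0.7^1.25 = 9.54125
RVP_blend = 9.54125^(1/1.25) = 6.077

6.077 psi


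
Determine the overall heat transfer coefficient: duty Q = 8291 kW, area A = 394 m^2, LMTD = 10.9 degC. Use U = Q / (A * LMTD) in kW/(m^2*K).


From Q = U*A*LMTD, U = Q / (A * LMTD)
U = 8291 / (394 * 10.9) = 8291 / 4294.6 = 1.931

1.931 kW/(m^2*K)


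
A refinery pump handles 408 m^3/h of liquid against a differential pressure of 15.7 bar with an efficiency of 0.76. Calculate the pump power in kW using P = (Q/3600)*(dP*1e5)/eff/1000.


Q = 408 / 3600 = 0.113333 m^3/s
P = 0.113333 * (15.7 * 1e5) / 0.76 / 1000 = 234.1

234.1 kW


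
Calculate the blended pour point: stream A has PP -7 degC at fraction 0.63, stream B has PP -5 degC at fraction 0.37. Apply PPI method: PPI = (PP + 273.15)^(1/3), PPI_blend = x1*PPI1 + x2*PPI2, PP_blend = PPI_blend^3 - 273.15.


PPI_1 = (-7 + 273.15)^(1/3) = 6.432436
PPI_2 = (-5 + 273.15)^(1/3) = 6.448508
PPI_blend = 0.63 * 6.432436 + 0.37 * 6.448508 = 6.438383
PP_blend = 6.438383^3 - 273.15 = 266.8888 - 273.15 = -6.26

-6.26 degC


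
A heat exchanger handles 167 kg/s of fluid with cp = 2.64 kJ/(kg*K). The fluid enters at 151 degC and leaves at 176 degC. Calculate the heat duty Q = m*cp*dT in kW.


Q = m_dot * cp * delta_T
delta_T = 176 - 151 = 25 K
Q = 167 * 2.64 * 25
= 440.88 * 25
= 11022 kW

11022 kW


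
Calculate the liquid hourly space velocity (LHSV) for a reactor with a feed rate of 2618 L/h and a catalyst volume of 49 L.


LHSV = volumetric feed rate / catalyst volume
= 2618 L/h / 49 L
= 53.43 h^-1

53.43 h^-1


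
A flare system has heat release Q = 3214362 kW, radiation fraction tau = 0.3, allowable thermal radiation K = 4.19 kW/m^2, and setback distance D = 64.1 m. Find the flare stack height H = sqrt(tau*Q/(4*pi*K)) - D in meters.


tau*Q/(4*pi*K) = 0.3 * 3214362 / (4 * pi * 4.19) = 18314.4
sqrt(18314.4) = 135.331
H = 135.331 - 64.1 = 71.23

71.23 m


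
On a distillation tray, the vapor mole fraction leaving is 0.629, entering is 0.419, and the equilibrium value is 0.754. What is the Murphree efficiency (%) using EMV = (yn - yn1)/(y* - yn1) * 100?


Murphree vapor efficiency: EMV = (y_n - y_(n-1)) / (y*_n - y_(n-1)) * 100
EMV = (0.629 - 0.419) / (0.754 - 0.419) * 100 = 0.21 / 0.335 * 100 = 62.69

62.69 %


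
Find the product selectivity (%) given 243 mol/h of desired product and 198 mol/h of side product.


Selectivity = desired / (desired + undesired) * 100
Total products = 243 + 198 = 441 mol/h
S = 243 / 441 * 100
= 0.5510 * 100
= 55.10 %

55.10 %


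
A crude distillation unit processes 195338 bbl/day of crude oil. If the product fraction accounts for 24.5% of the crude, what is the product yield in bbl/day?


Crude throughput = 195338 bbl/day
Fraction yield = 24.5%
yield = throughput * fraction / 100
yield = 195338 * 24.5 / 100 = 47857.81

47857.81 bbl/day


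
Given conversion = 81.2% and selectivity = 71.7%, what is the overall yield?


Overall yield = conversion (%) * selectivity (%) / 100
Conversion = 81.2%, Selectivity = 71.7%
Y = 81.2 * 71.7 / 100
= 58.2204 %

58.2204 %


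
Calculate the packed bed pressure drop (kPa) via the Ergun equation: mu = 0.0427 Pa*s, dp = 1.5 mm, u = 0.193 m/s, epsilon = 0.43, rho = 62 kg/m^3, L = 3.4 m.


dp = 1.5 mm = 0.0015 m
Viscous term = 150*0.0427*0.193*(1-0.43)^2 / (0.0015^2*0.43^3) = 2245110
Inertial term = 1.75*62*0.193^2*(1-0.43) / (0.0015*0.43^3) = 19316.2
dP/L = 2245110 + 19316.2 = 2264430 Pa/m
dP = 2264430 * 3.4 / 1000 = 7699 kPa

7699 kPa


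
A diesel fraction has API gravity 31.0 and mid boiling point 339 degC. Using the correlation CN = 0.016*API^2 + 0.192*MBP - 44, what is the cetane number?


CN = 0.016 * 31.0^2 + 0.192 * 339 - 44
CN = 15.376 + 65.088 - 44 = 36.464

36.464


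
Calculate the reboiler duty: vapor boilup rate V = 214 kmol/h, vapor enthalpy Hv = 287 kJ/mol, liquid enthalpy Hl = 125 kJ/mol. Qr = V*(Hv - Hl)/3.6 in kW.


Qr = 214 * (287 - 125) / 3.6 = 214 * 162 / 3.6 = 9630

9630 kW


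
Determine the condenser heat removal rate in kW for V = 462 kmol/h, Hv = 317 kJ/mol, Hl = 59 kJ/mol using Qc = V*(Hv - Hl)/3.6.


Qc = 462 * (317 - 59) / 3.6 = 462 * 258 / 3.6 = 33110

33110 kW


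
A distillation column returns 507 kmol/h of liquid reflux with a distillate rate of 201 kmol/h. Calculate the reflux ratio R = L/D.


Reflux ratio definition: R = L / D (liquid returned / distillate withdrawn)
L = 507 kmol/h, D = 201 kmol/h
R = 507 / 201 = 2.522

2.522
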